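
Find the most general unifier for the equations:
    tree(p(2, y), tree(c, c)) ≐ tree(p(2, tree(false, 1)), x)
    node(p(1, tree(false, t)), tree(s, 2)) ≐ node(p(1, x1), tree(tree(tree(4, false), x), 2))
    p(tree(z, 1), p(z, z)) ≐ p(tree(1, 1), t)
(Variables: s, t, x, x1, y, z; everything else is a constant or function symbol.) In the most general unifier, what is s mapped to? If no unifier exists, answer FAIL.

tree(tree(4, false), tree(c, c))

Decompose tree/2: p(2, y) ≐ p(2, tree(false, 1)),  tree(c, c) ≐ x.
Decompose p/2: 2 ≐ 2,  y ≐ tree(false, 1).
Delete trivial equation 2 ≐ 2.
Bind y := tree(false, 1); no other remaining equation mentions y.
Bind x := tree(c, c); substituting into the one remaining equation that mentions x gives: node(p(1, tree(false, t)), tree(s, 2)) ≐ node(p(1, x1), tree(tree(tree(4, false), tree(c, c)), 2)).
Decompose node/2: p(1, tree(false, t)) ≐ p(1, x1),  tree(s, 2) ≐ tree(tree(tree(4, false), tree(c, c)), 2).
Decompose p/2: 1 ≐ 1,  tree(false, t) ≐ x1.
Delete trivial equation 1 ≐ 1.
Bind x1 := tree(false, t); no other remaining equation mentions x1.
Decompose tree/2: s ≐ tree(tree(4, false), tree(c, c)),  2 ≐ 2.
Bind s := tree(tree(4, false), tree(c, c)); no other remaining equation mentions s.
Delete trivial equation 2 ≐ 2.
Decompose p/2: tree(z, 1) ≐ tree(1, 1),  p(z, z) ≐ t.
Decompose tree/2: z ≐ 1,  1 ≐ 1.
Bind z := 1; substituting into the one remaining equation that mentions z gives: p(1, 1) ≐ t.
Delete trivial equation 1 ≐ 1.
Bind t := p(1, 1). Substituting into the earlier binding gives x1 := tree(false, p(1, 1)).
MGU = { y ↦ tree(false, 1), x ↦ tree(c, c), x1 ↦ tree(false, p(1, 1)), s ↦ tree(tree(4, false), tree(c, c)), z ↦ 1, t ↦ p(1, 1) }, so s ↦ tree(tree(4, false), tree(c, c)).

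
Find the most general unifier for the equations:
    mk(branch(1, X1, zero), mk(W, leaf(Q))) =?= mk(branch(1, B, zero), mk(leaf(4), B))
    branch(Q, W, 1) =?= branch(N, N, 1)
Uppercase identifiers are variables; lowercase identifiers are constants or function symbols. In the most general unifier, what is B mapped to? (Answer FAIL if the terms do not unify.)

leaf(leaf(4))

Decompose mk/2: branch(1, X1, zero) =?= branch(1, B, zero),  mk(W, leaf(Q)) =?= mk(leaf(4), B).
Decompose branch/3: 1 =?= 1,  X1 =?= B,  zero =?= zero.
Delete trivial equation 1 =?= 1.
Bind X1 := B; no other remaining equation mentions X1.
Delete trivial equation zero =?= zero.
Decompose mk/2: W =?= leaf(4),  leaf(Q) =?= B.
Bind W := leaf(4); substituting into the one remaining equation that mentions W gives: branch(Q, leaf(4), 1) =?= branch(N, N, 1).
Bind B := leaf(Q); no other remaining equation mentions B. Substituting into the earlier binding gives X1 := leaf(Q).
Decompose branch/3: Q =?= N,  leaf(4) =?= N,  1 =?= 1.
Bind Q := N; no other remaining equation mentions Q. Substituting into the earlier bindings gives X1 := leaf(N), B := leaf(N).
Bind N := leaf(4); no other remaining equation mentions N. Substituting into the earlier bindings gives X1 := leaf(leaf(4)), B := leaf(leaf(4)), Q := leaf(4).
Delete trivial equation 1 =?= 1.
MGU = { X1 := leaf(leaf(4)), W := leaf(4), B := leaf(leaf(4)), Q := leaf(4), N := leaf(4) }, so B := leaf(leaf(4)).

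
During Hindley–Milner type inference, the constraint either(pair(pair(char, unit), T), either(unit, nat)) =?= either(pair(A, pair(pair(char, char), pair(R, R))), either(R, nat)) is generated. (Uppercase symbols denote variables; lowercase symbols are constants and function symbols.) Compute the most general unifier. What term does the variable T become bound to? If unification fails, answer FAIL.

pair(pair(char, char), pair(unit, unit))

Decompose either/2: pair(pair(char, unit), T) =?= pair(A, pair(pair(char, char), pair(R, R))),  either(unit, nat) =?= either(R, nat).
Decompose pair/2: pair(char, unit) =?= A,  T =?= pair(pair(char, char), pair(R, R)).
Bind A := pair(char, unit); no other remaining equation mentions A.
Bind T := pair(pair(char, char), pair(R, R)); no other remaining equation mentions T.
Decompose either/2: unit =?= R,  nat =?= nat.
Bind R := unit; no other remaining equation mentions R. Substituting into the earlier binding gives T := pair(pair(char, char), pair(unit, unit)).
Delete trivial equation nat =?= nat.
MGU = { A -> pair(char, unit), T -> pair(pair(char, char), pair(unit, unit)), R -> unit }, so T -> pair(pair(char, char), pair(unit, unit)).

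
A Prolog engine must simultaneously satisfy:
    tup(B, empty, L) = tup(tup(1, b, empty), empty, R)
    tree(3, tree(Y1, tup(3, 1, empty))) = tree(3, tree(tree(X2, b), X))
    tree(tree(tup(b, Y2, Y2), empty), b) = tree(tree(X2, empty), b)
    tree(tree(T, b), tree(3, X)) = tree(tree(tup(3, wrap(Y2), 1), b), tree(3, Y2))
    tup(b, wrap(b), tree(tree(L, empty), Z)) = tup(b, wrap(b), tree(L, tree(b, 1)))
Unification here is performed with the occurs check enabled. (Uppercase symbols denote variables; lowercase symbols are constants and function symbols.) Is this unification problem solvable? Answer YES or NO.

Decompose tup/3: B = tup(1, b, empty),  empty = empty,  L = R.
Bind B := tup(1, b, empty); no other remaining equation mentions B.
Delete trivial equation empty = empty.
Bind L := R; substituting into the one remaining equation that mentions L gives: tup(b, wrap(b), tree(tree(R, empty), Z)) = tup(b, wrap(b), tree(R, tree(b, 1))).
Decompose tree/2: 3 = 3,  tree(Y1, tup(3, 1, empty)) = tree(tree(X2, b), X).
Delete trivial equation 3 = 3.
Decompose tree/2: Y1 = tree(X2, b),  tup(3, 1, empty) = X.
Bind Y1 := tree(X2, b); no other remaining equation mentions Y1.
Bind X := tup(3, 1, empty); substituting into the one remaining equation that mentions X gives: tree(tree(T, b), tree(3, tup(3, 1, empty))) = tree(tree(tup(3, wrap(Y2), 1), b), tree(3, Y2)).
Decompose tree/2: tree(tup(b, Y2, Y2), empty) = tree(X2, empty),  b = b.
Decompose tree/2: tup(b, Y2, Y2) = X2,  empty = empty.
Bind X2 := tup(b, Y2, Y2); no other remaining equation mentions X2. Substituting into the earlier binding gives Y1 := tree(tup(b, Y2, Y2), b).
Delete trivial equation empty = empty.
Delete trivial equation b = b.
Decompose tree/2: tree(T, b) = tree(tup(3, wrap(Y2), 1), b),  tree(3, tup(3, 1, empty)) = tree(3, Y2).
Decompose tree/2: T = tup(3, wrap(Y2), 1),  b = b.
Bind T := tup(3, wrap(Y2), 1); no other remaining equation mentions T.
Delete trivial equation b = b.
Decompose tree/2: 3 = 3,  tup(3, 1, empty) = Y2.
Delete trivial equation 3 = 3.
Bind Y2 := tup(3, 1, empty); no other remaining equation mentions Y2. Substituting into the earlier bindings gives Y1 := tree(tup(b, tup(3, 1, empty), tup(3, 1, empty)), b), X2 := tup(b, tup(3, 1, empty), tup(3, 1, empty)), T := tup(3, wrap(tup(3, 1, empty)), 1).
Decompose tup/3: b = b,  wrap(b) = wrap(b),  tree(tree(R, empty), Z) = tree(R, tree(b, 1)).
Delete trivial equation b = b.
Delete trivial equation wrap(b) = wrap(b).
Decompose tree/2: tree(R, empty) = R,  Z = tree(b, 1).
Occurs check fails: R occurs in tree(R, empty); the equation R = tree(R, empty) has no finite solution.

NO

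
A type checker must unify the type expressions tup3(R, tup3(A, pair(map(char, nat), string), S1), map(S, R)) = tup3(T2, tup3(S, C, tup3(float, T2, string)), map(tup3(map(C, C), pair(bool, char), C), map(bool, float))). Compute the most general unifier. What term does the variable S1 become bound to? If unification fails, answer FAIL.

Decompose tup3/3: R = T2,  tup3(A, pair(map(char, nat), string), S1) = tup3(S, C, tup3(float, T2, string)),  map(S, R) = map(tup3(map(C, C), pair(bool, char), C), map(bool, float)).
Bind R := T2; substituting into the one remaining equation that mentions R gives: map(S, T2) = map(tup3(map(C, C), pair(bool, char), C), map(bool, float)).
Decompose tup3/3: A = S,  pair(map(char, nat), string) = C,  S1 = tup3(float, T2, string).
Bind A := S; no other remaining equation mentions A.
Bind C := pair(map(char, nat), string); substituting into the one remaining equation that mentions C gives: map(S, T2) = map(tup3(map(pair(map(char, nat), string), pair(map(char, nat), string)), pair(bool, char), pair(map(char, nat), string)), map(bool, float)).
Bind S1 := tup3(float, T2, string); no other remaining equation mentions S1.
Decompose map/2: S = tup3(map(pair(map(char, nat), string), pair(map(char, nat), string)), pair(bool, char), pair(map(char, nat), string)),  T2 = map(bool, float).
Bind S := tup3(map(pair(map(char, nat), string), pair(map(char, nat), string)), pair(bool, char), pair(map(char, nat), string)); no other remaining equation mentions S. Substituting into the earlier binding gives A := tup3(map(pair(map(char, nat), string), pair(map(char, nat), string)), pair(bool, char), pair(map(char, nat), string)).
Bind T2 := map(bool, float). Substituting into the earlier bindings gives R := map(bool, float), S1 := tup3(float, map(bool, float), string).
MGU = { R ↦ map(bool, float), A ↦ tup3(map(pair(map(char, nat), string), pair(map(char, nat), string)), pair(bool, char), pair(map(char, nat), string)), C ↦ pair(map(char, nat), string), S1 ↦ tup3(float, map(bool, float), string), S ↦ tup3(map(pair(map(char, nat), string), pair(map(char, nat), string)), pair(bool, char), pair(map(char, nat), string)), T2 ↦ map(bool, float) }, so S1 ↦ tup3(float, map(bool, float), string).

tup3(float, map(bool, float), string)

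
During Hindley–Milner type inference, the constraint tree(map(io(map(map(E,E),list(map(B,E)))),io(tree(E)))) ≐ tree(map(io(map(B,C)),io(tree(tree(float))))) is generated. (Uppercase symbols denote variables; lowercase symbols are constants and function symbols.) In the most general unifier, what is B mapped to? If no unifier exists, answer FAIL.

Decompose tree/1: map(io(map(map(E,E),list(map(B,E)))),io(tree(E))) ≐ map(io(map(B,C)),io(tree(tree(float)))).
Decompose map/2: io(map(map(E,E),list(map(B,E)))) ≐ io(map(B,C)),  io(tree(E)) ≐ io(tree(tree(float))).
Decompose io/1: map(map(E,E),list(map(B,E))) ≐ map(B,C).
Decompose map/2: map(E,E) ≐ B,  list(map(B,E)) ≐ C.
Bind B := map(E,E); substituting into the one remaining equation that mentions B gives: list(map(map(E,E),E)) ≐ C.
Bind C := list(map(map(E,E),E)); no other remaining equation mentions C.
Decompose io/1: tree(E) ≐ tree(tree(float)).
Decompose tree/1: E ≐ tree(float).
Bind E := tree(float). Substituting into the earlier bindings gives B := map(tree(float),tree(float)), C := list(map(map(tree(float),tree(float)),tree(float))).
MGU = { B -> map(tree(float),tree(float)), C -> list(map(map(tree(float),tree(float)),tree(float))), E -> tree(float) }, so B -> map(tree(float),tree(float)).

map(tree(float),tree(float))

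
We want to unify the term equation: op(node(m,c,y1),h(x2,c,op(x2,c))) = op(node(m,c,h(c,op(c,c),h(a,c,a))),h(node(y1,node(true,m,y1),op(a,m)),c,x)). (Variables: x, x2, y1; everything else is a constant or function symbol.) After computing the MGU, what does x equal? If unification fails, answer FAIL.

Decompose op/2: node(m,c,y1) = node(m,c,h(c,op(c,c),h(a,c,a))),  h(x2,c,op(x2,c)) = h(node(y1,node(true,m,y1),op(a,m)),c,x).
Decompose node/3: m = m,  c = c,  y1 = h(c,op(c,c),h(a,c,a)).
Delete trivial equation m = m.
Delete trivial equation c = c.
Bind y1 := h(c,op(c,c),h(a,c,a)); substituting into the remaining equation gives: h(x2,c,op(x2,c)) = h(node(h(c,op(c,c),h(a,c,a)),node(true,m,h(c,op(c,c),h(a,c,a))),op(a,m)),c,x).
Decompose h/3: x2 = node(h(c,op(c,c),h(a,c,a)),node(true,m,h(c,op(c,c),h(a,c,a))),op(a,m)),  c = c,  op(x2,c) = x.
Bind x2 := node(h(c,op(c,c),h(a,c,a)),node(true,m,h(c,op(c,c),h(a,c,a))),op(a,m)); substituting into the one remaining equation that mentions x2 gives: op(node(h(c,op(c,c),h(a,c,a)),node(true,m,h(c,op(c,c),h(a,c,a))),op(a,m)),c) = x.
Delete trivial equation c = c.
Bind x := op(node(h(c,op(c,c),h(a,c,a)),node(true,m,h(c,op(c,c),h(a,c,a))),op(a,m)),c).
MGU = { y1 -> h(c,op(c,c),h(a,c,a)), x2 -> node(h(c,op(c,c),h(a,c,a)),node(true,m,h(c,op(c,c),h(a,c,a))),op(a,m)), x -> op(node(h(c,op(c,c),h(a,c,a)),node(true,m,h(c,op(c,c),h(a,c,a))),op(a,m)),c) }, so x -> op(node(h(c,op(c,c),h(a,c,a)),node(true,m,h(c,op(c,c),h(a,c,a))),op(a,m)),c).

op(node(h(c,op(c,c),h(a,c,a)),node(true,m,h(c,op(c,c),h(a,c,a))),op(a,m)),c)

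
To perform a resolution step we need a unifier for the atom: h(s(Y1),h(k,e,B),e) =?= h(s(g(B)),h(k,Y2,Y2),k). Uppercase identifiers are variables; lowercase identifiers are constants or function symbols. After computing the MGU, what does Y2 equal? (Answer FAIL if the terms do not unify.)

Decompose h/3: s(Y1) =?= s(g(B)),  h(k,e,B) =?= h(k,Y2,Y2),  e =?= k.
Decompose s/1: Y1 =?= g(B).
Bind Y1 := g(B); no other remaining equation mentions Y1.
Decompose h/3: k =?= k,  e =?= Y2,  B =?= Y2.
Delete trivial equation k =?= k.
Bind Y2 := e; substituting into the one remaining equation that mentions Y2 gives: B =?= e.
Bind B := e; no other remaining equation mentions B. Substituting into the earlier binding gives Y1 := g(e).
Clash: constants e and k differ; no unifier exists.

FAIL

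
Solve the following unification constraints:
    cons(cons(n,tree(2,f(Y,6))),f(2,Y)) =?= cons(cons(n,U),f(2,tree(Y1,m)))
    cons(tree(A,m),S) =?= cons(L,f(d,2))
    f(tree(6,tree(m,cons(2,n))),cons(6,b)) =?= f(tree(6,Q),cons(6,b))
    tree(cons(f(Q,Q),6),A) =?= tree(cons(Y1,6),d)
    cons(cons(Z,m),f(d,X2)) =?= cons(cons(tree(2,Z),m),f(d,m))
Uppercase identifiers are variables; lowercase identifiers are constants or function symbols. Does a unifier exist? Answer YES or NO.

NO

Decompose cons/2: cons(n,tree(2,f(Y,6))) =?= cons(n,U),  f(2,Y) =?= f(2,tree(Y1,m)).
Decompose cons/2: n =?= n,  tree(2,f(Y,6)) =?= U.
Delete trivial equation n =?= n.
Bind U := tree(2,f(Y,6)); no other remaining equation mentions U.
Decompose f/2: 2 =?= 2,  Y =?= tree(Y1,m).
Delete trivial equation 2 =?= 2.
Bind Y := tree(Y1,m); no other remaining equation mentions Y. Substituting into the earlier binding gives U := tree(2,f(tree(Y1,m),6)).
Decompose cons/2: tree(A,m) =?= L,  S =?= f(d,2).
Bind L := tree(A,m); no other remaining equation mentions L.
Bind S := f(d,2); no other remaining equation mentions S.
Decompose f/2: tree(6,tree(m,cons(2,n))) =?= tree(6,Q),  cons(6,b) =?= cons(6,b).
Decompose tree/2: 6 =?= 6,  tree(m,cons(2,n)) =?= Q.
Delete trivial equation 6 =?= 6.
Bind Q := tree(m,cons(2,n)); substituting into the one remaining equation that mentions Q gives: tree(cons(f(tree(m,cons(2,n)),tree(m,cons(2,n))),6),A) =?= tree(cons(Y1,6),d).
Delete trivial equation cons(6,b) =?= cons(6,b).
Decompose tree/2: cons(f(tree(m,cons(2,n)),tree(m,cons(2,n))),6) =?= cons(Y1,6),  A =?= d.
Decompose cons/2: f(tree(m,cons(2,n)),tree(m,cons(2,n))) =?= Y1,  6 =?= 6.
Bind Y1 := f(tree(m,cons(2,n)),tree(m,cons(2,n))); no other remaining equation mentions Y1. Substituting into the earlier bindings gives U := tree(2,f(tree(f(tree(m,cons(2,n)),tree(m,cons(2,n))),m),6)), Y := tree(f(tree(m,cons(2,n)),tree(m,cons(2,n))),m).
Delete trivial equation 6 =?= 6.
Bind A := d; no other remaining equation mentions A. Substituting into the earlier binding gives L := tree(d,m).
Decompose cons/2: cons(Z,m) =?= cons(tree(2,Z),m),  f(d,X2) =?= f(d,m).
Decompose cons/2: Z =?= tree(2,Z),  m =?= m.
Occurs check fails: Z occurs in tree(2,Z); the equation Z =?= tree(2,Z) has no finite solution.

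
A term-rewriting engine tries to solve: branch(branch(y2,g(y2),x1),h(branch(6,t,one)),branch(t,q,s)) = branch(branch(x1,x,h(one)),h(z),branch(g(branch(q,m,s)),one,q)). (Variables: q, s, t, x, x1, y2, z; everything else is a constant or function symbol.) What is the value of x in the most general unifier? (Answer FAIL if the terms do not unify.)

g(h(one))

Decompose branch/3: branch(y2,g(y2),x1) = branch(x1,x,h(one)),  h(branch(6,t,one)) = h(z),  branch(t,q,s) = branch(g(branch(q,m,s)),one,q).
Decompose branch/3: y2 = x1,  g(y2) = x,  x1 = h(one).
Bind y2 := x1; substituting into the one remaining equation that mentions y2 gives: g(x1) = x.
Bind x := g(x1); no other remaining equation mentions x.
Bind x1 := h(one); no other remaining equation mentions x1. Substituting into the earlier bindings gives y2 := h(one), x := g(h(one)).
Decompose h/1: branch(6,t,one) = z.
Bind z := branch(6,t,one); no other remaining equation mentions z.
Decompose branch/3: t = g(branch(q,m,s)),  q = one,  s = q.
Bind t := g(branch(q,m,s)); no other remaining equation mentions t. Substituting into the earlier binding gives z := branch(6,g(branch(q,m,s)),one).
Bind q := one; substituting into the remaining equation gives: s = one. Substituting into the earlier bindings gives z := branch(6,g(branch(one,m,s)),one), t := g(branch(one,m,s)).
Bind s := one. Substituting into the earlier bindings gives z := branch(6,g(branch(one,m,one)),one), t := g(branch(one,m,one)).
MGU = { y2 -> h(one), x -> g(h(one)), x1 -> h(one), z -> branch(6,g(branch(one,m,one)),one), t -> g(branch(one,m,one)), q -> one, s -> one }, so x -> g(h(one)).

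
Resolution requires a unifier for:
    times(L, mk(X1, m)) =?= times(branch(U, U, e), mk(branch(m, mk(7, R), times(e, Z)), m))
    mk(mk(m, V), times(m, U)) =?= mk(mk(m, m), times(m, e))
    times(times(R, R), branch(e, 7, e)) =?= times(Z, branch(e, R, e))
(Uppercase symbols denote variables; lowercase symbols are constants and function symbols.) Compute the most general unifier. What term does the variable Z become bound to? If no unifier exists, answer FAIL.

Decompose times/2: L =?= branch(U, U, e),  mk(X1, m) =?= mk(branch(m, mk(7, R), times(e, Z)), m).
Bind L := branch(U, U, e); no other remaining equation mentions L.
Decompose mk/2: X1 =?= branch(m, mk(7, R), times(e, Z)),  m =?= m.
Bind X1 := branch(m, mk(7, R), times(e, Z)); no other remaining equation mentions X1.
Delete trivial equation m =?= m.
Decompose mk/2: mk(m, V) =?= mk(m, m),  times(m, U) =?= times(m, e).
Decompose mk/2: m =?= m,  V =?= m.
Delete trivial equation m =?= m.
Bind V := m; no other remaining equation mentions V.
Decompose times/2: m =?= m,  U =?= e.
Delete trivial equation m =?= m.
Bind U := e; no other remaining equation mentions U. Substituting into the earlier binding gives L := branch(e, e, e).
Decompose times/2: times(R, R) =?= Z,  branch(e, 7, e) =?= branch(e, R, e).
Bind Z := times(R, R); no other remaining equation mentions Z. Substituting into the earlier binding gives X1 := branch(m, mk(7, R), times(e, times(R, R))).
Decompose branch/3: e =?= e,  7 =?= R,  e =?= e.
Delete trivial equation e =?= e.
Bind R := 7; no other remaining equation mentions R. Substituting into the earlier bindings gives X1 := branch(m, mk(7, 7), times(e, times(7, 7))), Z := times(7, 7).
Delete trivial equation e =?= e.
MGU = { L := branch(e, e, e), X1 := branch(m, mk(7, 7), times(e, times(7, 7))), V := m, U := e, Z := times(7, 7), R := 7 }, so Z := times(7, 7).

times(7, 7)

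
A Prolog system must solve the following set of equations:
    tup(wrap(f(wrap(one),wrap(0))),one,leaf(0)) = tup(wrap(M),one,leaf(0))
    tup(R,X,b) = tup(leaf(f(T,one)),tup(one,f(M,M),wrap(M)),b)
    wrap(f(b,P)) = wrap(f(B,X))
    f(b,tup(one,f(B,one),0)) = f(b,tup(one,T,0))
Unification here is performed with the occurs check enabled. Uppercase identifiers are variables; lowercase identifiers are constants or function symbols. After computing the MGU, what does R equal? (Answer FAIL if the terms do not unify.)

leaf(f(f(b,one),one))

Decompose tup/3: wrap(f(wrap(one),wrap(0))) = wrap(M),  one = one,  leaf(0) = leaf(0).
Decompose wrap/1: f(wrap(one),wrap(0)) = M.
Bind M := f(wrap(one),wrap(0)); substituting into the one remaining equation that mentions M gives: tup(R,X,b) = tup(leaf(f(T,one)),tup(one,f(f(wrap(one),wrap(0)),f(wrap(one),wrap(0))),wrap(f(wrap(one),wrap(0)))),b).
Delete trivial equation one = one.
Delete trivial equation leaf(0) = leaf(0).
Decompose tup/3: R = leaf(f(T,one)),  X = tup(one,f(f(wrap(one),wrap(0)),f(wrap(one),wrap(0))),wrap(f(wrap(one),wrap(0)))),  b = b.
Bind R := leaf(f(T,one)); no other remaining equation mentions R.
Bind X := tup(one,f(f(wrap(one),wrap(0)),f(wrap(one),wrap(0))),wrap(f(wrap(one),wrap(0)))); substituting into the one remaining equation that mentions X gives: wrap(f(b,P)) = wrap(f(B,tup(one,f(f(wrap(one),wrap(0)),f(wrap(one),wrap(0))),wrap(f(wrap(one),wrap(0)))))).
Delete trivial equation b = b.
Decompose wrap/1: f(b,P) = f(B,tup(one,f(f(wrap(one),wrap(0)),f(wrap(one),wrap(0))),wrap(f(wrap(one),wrap(0))))).
Decompose f/2: b = B,  P = tup(one,f(f(wrap(one),wrap(0)),f(wrap(one),wrap(0))),wrap(f(wrap(one),wrap(0)))).
Bind B := b; substituting into the one remaining equation that mentions B gives: f(b,tup(one,f(b,one),0)) = f(b,tup(one,T,0)).
Bind P := tup(one,f(f(wrap(one),wrap(0)),f(wrap(one),wrap(0))),wrap(f(wrap(one),wrap(0)))); no other remaining equation mentions P.
Decompose f/2: b = b,  tup(one,f(b,one),0) = tup(one,T,0).
Delete trivial equation b = b.
Decompose tup/3: one = one,  f(b,one) = T,  0 = 0.
Delete trivial equation one = one.
Bind T := f(b,one); no other remaining equation mentions T. Substituting into the earlier binding gives R := leaf(f(f(b,one),one)).
Delete trivial equation 0 = 0.
MGU = { M -> f(wrap(one),wrap(0)), R -> leaf(f(f(b,one),one)), X -> tup(one,f(f(wrap(one),wrap(0)),f(wrap(one),wrap(0))),wrap(f(wrap(one),wrap(0)))), B -> b, P -> tup(one,f(f(wrap(one),wrap(0)),f(wrap(one),wrap(0))),wrap(f(wrap(one),wrap(0)))), T -> f(b,one) }, so R -> leaf(f(f(b,one),one)).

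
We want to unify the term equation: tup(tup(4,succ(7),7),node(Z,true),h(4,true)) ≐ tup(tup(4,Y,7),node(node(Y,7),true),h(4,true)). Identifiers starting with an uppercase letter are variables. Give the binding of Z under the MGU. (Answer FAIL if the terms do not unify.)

node(succ(7),7)

Decompose tup/3: tup(4,succ(7),7) ≐ tup(4,Y,7),  node(Z,true) ≐ node(node(Y,7),true),  h(4,true) ≐ h(4,true).
Decompose tup/3: 4 ≐ 4,  succ(7) ≐ Y,  7 ≐ 7.
Delete trivial equation 4 ≐ 4.
Bind Y := succ(7); substituting into the one remaining equation that mentions Y gives: node(Z,true) ≐ node(node(succ(7),7),true).
Delete trivial equation 7 ≐ 7.
Decompose node/2: Z ≐ node(succ(7),7),  true ≐ true.
Bind Z := node(succ(7),7); no other remaining equation mentions Z.
Delete trivial equation true ≐ true.
Delete trivial equation h(4,true) ≐ h(4,true).
MGU = { Y ↦ succ(7), Z ↦ node(succ(7),7) }, so Z ↦ node(succ(7),7).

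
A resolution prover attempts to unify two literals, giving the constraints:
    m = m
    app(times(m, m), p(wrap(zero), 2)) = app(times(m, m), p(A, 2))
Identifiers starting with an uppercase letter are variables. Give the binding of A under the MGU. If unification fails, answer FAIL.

wrap(zero)

Delete trivial equation m = m.
Decompose app/2: times(m, m) = times(m, m),  p(wrap(zero), 2) = p(A, 2).
Delete trivial equation times(m, m) = times(m, m).
Decompose p/2: wrap(zero) = A,  2 = 2.
Bind A := wrap(zero); no other remaining equation mentions A.
Delete trivial equation 2 = 2.
MGU = { A := wrap(zero) }, so A := wrap(zero).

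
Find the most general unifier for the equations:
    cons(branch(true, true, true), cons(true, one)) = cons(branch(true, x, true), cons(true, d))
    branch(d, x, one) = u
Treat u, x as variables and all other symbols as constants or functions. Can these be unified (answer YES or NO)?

Decompose cons/2: branch(true, true, true) = branch(true, x, true),  cons(true, one) = cons(true, d).
Decompose branch/3: true = true,  true = x,  true = true.
Delete trivial equation true = true.
Bind x := true; substituting into the one remaining equation that mentions x gives: branch(d, true, one) = u.
Delete trivial equation true = true.
Decompose cons/2: true = true,  one = d.
Delete trivial equation true = true.
Clash: constants one and d differ; no unifier exists.

NO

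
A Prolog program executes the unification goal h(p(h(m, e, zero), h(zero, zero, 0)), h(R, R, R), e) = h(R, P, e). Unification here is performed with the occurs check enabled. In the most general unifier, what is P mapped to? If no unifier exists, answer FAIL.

Decompose h/3: p(h(m, e, zero), h(zero, zero, 0)) = R,  h(R, R, R) = P,  e = e.
Bind R := p(h(m, e, zero), h(zero, zero, 0)); substituting into the one remaining equation that mentions R gives: h(p(h(m, e, zero), h(zero, zero, 0)), p(h(m, e, zero), h(zero, zero, 0)), p(h(m, e, zero), h(zero, zero, 0))) = P.
Bind P := h(p(h(m, e, zero), h(zero, zero, 0)), p(h(m, e, zero), h(zero, zero, 0)), p(h(m, e, zero), h(zero, zero, 0))); no other remaining equation mentions P.
Delete trivial equation e = e.
MGU = { R = p(h(m, e, zero), h(zero, zero, 0)), P = h(p(h(m, e, zero), h(zero, zero, 0)), p(h(m, e, zero), h(zero, zero, 0)), p(h(m, e, zero), h(zero, zero, 0))) }, so P = h(p(h(m, e, zero), h(zero, zero, 0)), p(h(m, e, zero), h(zero, zero, 0)), p(h(m, e, zero), h(zero, zero, 0))).

h(p(h(m, e, zero), h(zero, zero, 0)), p(h(m, e, zero), h(zero, zero, 0)), p(h(m, e, zero), h(zero, zero, 0)))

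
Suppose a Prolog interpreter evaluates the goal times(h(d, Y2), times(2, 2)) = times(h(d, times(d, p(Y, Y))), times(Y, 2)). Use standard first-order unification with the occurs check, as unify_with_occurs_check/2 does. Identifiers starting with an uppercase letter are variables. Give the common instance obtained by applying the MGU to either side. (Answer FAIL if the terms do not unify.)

times(h(d, times(d, p(2, 2))), times(2, 2))

Decompose times/2: h(d, Y2) = h(d, times(d, p(Y, Y))),  times(2, 2) = times(Y, 2).
Decompose h/2: d = d,  Y2 = times(d, p(Y, Y)).
Delete trivial equation d = d.
Bind Y2 := times(d, p(Y, Y)); no other remaining equation mentions Y2.
Decompose times/2: 2 = Y,  2 = 2.
Bind Y := 2; no other remaining equation mentions Y. Substituting into the earlier binding gives Y2 := times(d, p(2, 2)).
Delete trivial equation 2 = 2.
Applying the MGU to either side gives times(h(d, times(d, p(2, 2))), times(2, 2)).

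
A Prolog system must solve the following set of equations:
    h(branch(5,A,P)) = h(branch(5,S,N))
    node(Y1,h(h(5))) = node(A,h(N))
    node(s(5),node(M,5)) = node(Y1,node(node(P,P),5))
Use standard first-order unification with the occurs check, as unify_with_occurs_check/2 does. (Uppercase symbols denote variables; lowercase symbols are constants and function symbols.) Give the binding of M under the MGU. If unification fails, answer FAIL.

Decompose h/1: branch(5,A,P) = branch(5,S,N).
Decompose branch/3: 5 = 5,  A = S,  P = N.
Delete trivial equation 5 = 5.
Bind A := S; substituting into the one remaining equation that mentions A gives: node(Y1,h(h(5))) = node(S,h(N)).
Bind P := N; substituting into the one remaining equation that mentions P gives: node(s(5),node(M,5)) = node(Y1,node(node(N,N),5)).
Decompose node/2: Y1 = S,  h(h(5)) = h(N).
Bind Y1 := S; substituting into the one remaining equation that mentions Y1 gives: node(s(5),node(M,5)) = node(S,node(node(N,N),5)).
Decompose h/1: h(5) = N.
Bind N := h(5); substituting into the remaining equation gives: node(s(5),node(M,5)) = node(S,node(node(h(5),h(5)),5)). Substituting into the earlier binding gives P := h(5).
Decompose node/2: s(5) = S,  node(M,5) = node(node(h(5),h(5)),5).
Bind S := s(5); no other remaining equation mentions S. Substituting into the earlier bindings gives A := s(5), Y1 := s(5).
Decompose node/2: M = node(h(5),h(5)),  5 = 5.
Bind M := node(h(5),h(5)); no other remaining equation mentions M.
Delete trivial equation 5 = 5.
MGU = { A = s(5), P = h(5), Y1 = s(5), N = h(5), S = s(5), M = node(h(5),h(5)) }, so M = node(h(5),h(5)).

node(h(5),h(5))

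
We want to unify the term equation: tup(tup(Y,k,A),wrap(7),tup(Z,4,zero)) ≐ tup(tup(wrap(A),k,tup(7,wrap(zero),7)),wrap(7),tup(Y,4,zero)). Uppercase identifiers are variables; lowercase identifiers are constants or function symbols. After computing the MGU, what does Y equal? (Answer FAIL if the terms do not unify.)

wrap(tup(7,wrap(zero),7))

Decompose tup/3: tup(Y,k,A) ≐ tup(wrap(A),k,tup(7,wrap(zero),7)),  wrap(7) ≐ wrap(7),  tup(Z,4,zero) ≐ tup(Y,4,zero).
Decompose tup/3: Y ≐ wrap(A),  k ≐ k,  A ≐ tup(7,wrap(zero),7).
Bind Y := wrap(A); substituting into the one remaining equation that mentions Y gives: tup(Z,4,zero) ≐ tup(wrap(A),4,zero).
Delete trivial equation k ≐ k.
Bind A := tup(7,wrap(zero),7); substituting into the one remaining equation that mentions A gives: tup(Z,4,zero) ≐ tup(wrap(tup(7,wrap(zero),7)),4,zero). Substituting into the earlier binding gives Y := wrap(tup(7,wrap(zero),7)).
Delete trivial equation wrap(7) ≐ wrap(7).
Decompose tup/3: Z ≐ wrap(tup(7,wrap(zero),7)),  4 ≐ 4,  zero ≐ zero.
Bind Z := wrap(tup(7,wrap(zero),7)); no other remaining equation mentions Z.
Delete trivial equation 4 ≐ 4.
Delete trivial equation zero ≐ zero.
MGU = { Y := wrap(tup(7,wrap(zero),7)), A := tup(7,wrap(zero),7), Z := wrap(tup(7,wrap(zero),7)) }, so Y := wrap(tup(7,wrap(zero),7)).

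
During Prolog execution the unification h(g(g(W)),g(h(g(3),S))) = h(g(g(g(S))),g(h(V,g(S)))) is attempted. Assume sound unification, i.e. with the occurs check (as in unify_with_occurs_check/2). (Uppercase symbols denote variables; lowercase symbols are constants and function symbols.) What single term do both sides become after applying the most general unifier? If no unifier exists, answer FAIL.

Decompose h/2: g(g(W)) = g(g(g(S))),  g(h(g(3),S)) = g(h(V,g(S))).
Decompose g/1: g(W) = g(g(S)).
Decompose g/1: W = g(S).
Bind W := g(S); no other remaining equation mentions W.
Decompose g/1: h(g(3),S) = h(V,g(S)).
Decompose h/2: g(3) = V,  S = g(S).
Bind V := g(3); no other remaining equation mentions V.
Occurs check fails: S occurs in g(S); the equation S = g(S) has no finite solution.

FAIL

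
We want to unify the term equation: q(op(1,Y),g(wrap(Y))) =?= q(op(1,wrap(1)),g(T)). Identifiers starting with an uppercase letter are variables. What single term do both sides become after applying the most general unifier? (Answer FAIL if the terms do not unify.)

Decompose q/2: op(1,Y) =?= op(1,wrap(1)),  g(wrap(Y)) =?= g(T).
Decompose op/2: 1 =?= 1,  Y =?= wrap(1).
Delete trivial equation 1 =?= 1.
Bind Y := wrap(1); substituting into the remaining equation gives: g(wrap(wrap(1))) =?= g(T).
Decompose g/1: wrap(wrap(1)) =?= T.
Bind T := wrap(wrap(1)).
Applying the MGU to either side gives q(op(1,wrap(1)),g(wrap(wrap(1)))).

q(op(1,wrap(1)),g(wrap(wrap(1))))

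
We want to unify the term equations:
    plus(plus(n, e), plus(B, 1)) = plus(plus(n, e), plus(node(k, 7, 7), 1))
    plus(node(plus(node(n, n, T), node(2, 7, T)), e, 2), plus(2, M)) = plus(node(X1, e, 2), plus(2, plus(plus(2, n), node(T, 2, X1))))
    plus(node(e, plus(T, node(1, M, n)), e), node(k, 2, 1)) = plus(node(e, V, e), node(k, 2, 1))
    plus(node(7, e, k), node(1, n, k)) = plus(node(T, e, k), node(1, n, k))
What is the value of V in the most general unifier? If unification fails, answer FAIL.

Decompose plus/2: plus(n, e) = plus(n, e),  plus(B, 1) = plus(node(k, 7, 7), 1).
Delete trivial equation plus(n, e) = plus(n, e).
Decompose plus/2: B = node(k, 7, 7),  1 = 1.
Bind B := node(k, 7, 7); no other remaining equation mentions B.
Delete trivial equation 1 = 1.
Decompose plus/2: node(plus(node(n, n, T), node(2, 7, T)), e, 2) = node(X1, e, 2),  plus(2, M) = plus(2, plus(plus(2, n), node(T, 2, X1))).
Decompose node/3: plus(node(n, n, T), node(2, 7, T)) = X1,  e = e,  2 = 2.
Bind X1 := plus(node(n, n, T), node(2, 7, T)); substituting into the one remaining equation that mentions X1 gives: plus(2, M) = plus(2, plus(plus(2, n), node(T, 2, plus(node(n, n, T), node(2, 7, T))))).
Delete trivial equation e = e.
Delete trivial equation 2 = 2.
Decompose plus/2: 2 = 2,  M = plus(plus(2, n), node(T, 2, plus(node(n, n, T), node(2, 7, T)))).
Delete trivial equation 2 = 2.
Bind M := plus(plus(2, n), node(T, 2, plus(node(n, n, T), node(2, 7, T)))); substituting into the one remaining equation that mentions M gives: plus(node(e, plus(T, node(1, plus(plus(2, n), node(T, 2, plus(node(n, n, T), node(2, 7, T)))), n)), e), node(k, 2, 1)) = plus(node(e, V, e), node(k, 2, 1)).
Decompose plus/2: node(e, plus(T, node(1, plus(plus(2, n), node(T, 2, plus(node(n, n, T), node(2, 7, T)))), n)), e) = node(e, V, e),  node(k, 2, 1) = node(k, 2, 1).
Decompose node/3: e = e,  plus(T, node(1, plus(plus(2, n), node(T, 2, plus(node(n, n, T), node(2, 7, T)))), n)) = V,  e = e.
Delete trivial equation e = e.
Bind V := plus(T, node(1, plus(plus(2, n), node(T, 2, plus(node(n, n, T), node(2, 7, T)))), n)); no other remaining equation mentions V.
Delete trivial equation e = e.
Delete trivial equation node(k, 2, 1) = node(k, 2, 1).
Decompose plus/2: node(7, e, k) = node(T, e, k),  node(1, n, k) = node(1, n, k).
Decompose node/3: 7 = T,  e = e,  k = k.
Bind T := 7; no other remaining equation mentions T. Substituting into the earlier bindings gives X1 := plus(node(n, n, 7), node(2, 7, 7)), M := plus(plus(2, n), node(7, 2, plus(node(n, n, 7), node(2, 7, 7)))), V := plus(7, node(1, plus(plus(2, n), node(7, 2, plus(node(n, n, 7), node(2, 7, 7)))), n)).
Delete trivial equation e = e.
Delete trivial equation k = k.
Delete trivial equation node(1, n, k) = node(1, n, k).
MGU = { B := node(k, 7, 7), X1 := plus(node(n, n, 7), node(2, 7, 7)), M := plus(plus(2, n), node(7, 2, plus(node(n, n, 7), node(2, 7, 7)))), V := plus(7, node(1, plus(plus(2, n), node(7, 2, plus(node(n, n, 7), node(2, 7, 7)))), n)), T := 7 }, so V := plus(7, node(1, plus(plus(2, n), node(7, 2, plus(node(n, n, 7), node(2, 7, 7)))), n)).

plus(7, node(1, plus(plus(2, n), node(7, 2, plus(node(n, n, 7), node(2, 7, 7)))), n))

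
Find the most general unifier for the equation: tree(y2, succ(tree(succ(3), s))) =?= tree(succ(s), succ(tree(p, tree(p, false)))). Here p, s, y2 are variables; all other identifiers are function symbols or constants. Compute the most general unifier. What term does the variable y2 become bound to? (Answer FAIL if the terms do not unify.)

succ(tree(succ(3), false))

Decompose tree/2: y2 =?= succ(s),  succ(tree(succ(3), s)) =?= succ(tree(p, tree(p, false))).
Bind y2 := succ(s); no other remaining equation mentions y2.
Decompose succ/1: tree(succ(3), s) =?= tree(p, tree(p, false)).
Decompose tree/2: succ(3) =?= p,  s =?= tree(p, false).
Bind p := succ(3); substituting into the remaining equation gives: s =?= tree(succ(3), false).
Bind s := tree(succ(3), false). Substituting into the earlier binding gives y2 := succ(tree(succ(3), false)).
MGU = { y2 := succ(tree(succ(3), false)), p := succ(3), s := tree(succ(3), false) }, so y2 := succ(tree(succ(3), false)).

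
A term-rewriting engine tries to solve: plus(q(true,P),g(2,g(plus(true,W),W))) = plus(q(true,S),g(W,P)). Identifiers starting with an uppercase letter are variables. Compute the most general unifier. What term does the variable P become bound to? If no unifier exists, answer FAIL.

g(plus(true,2),2)

Decompose plus/2: q(true,P) = q(true,S),  g(2,g(plus(true,W),W)) = g(W,P).
Decompose q/2: true = true,  P = S.
Delete trivial equation true = true.
Bind P := S; substituting into the remaining equation gives: g(2,g(plus(true,W),W)) = g(W,S).
Decompose g/2: 2 = W,  g(plus(true,W),W) = S.
Bind W := 2; substituting into the remaining equation gives: g(plus(true,2),2) = S.
Bind S := g(plus(true,2),2). Substituting into the earlier binding gives P := g(plus(true,2),2).
MGU = { P := g(plus(true,2),2), W := 2, S := g(plus(true,2),2) }, so P := g(plus(true,2),2).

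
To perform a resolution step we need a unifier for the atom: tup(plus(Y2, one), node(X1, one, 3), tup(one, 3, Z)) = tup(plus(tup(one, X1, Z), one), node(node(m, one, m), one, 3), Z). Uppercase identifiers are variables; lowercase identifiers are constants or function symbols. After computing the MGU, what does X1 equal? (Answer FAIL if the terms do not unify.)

Decompose tup/3: plus(Y2, one) = plus(tup(one, X1, Z), one),  node(X1, one, 3) = node(node(m, one, m), one, 3),  tup(one, 3, Z) = Z.
Decompose plus/2: Y2 = tup(one, X1, Z),  one = one.
Bind Y2 := tup(one, X1, Z); no other remaining equation mentions Y2.
Delete trivial equation one = one.
Decompose node/3: X1 = node(m, one, m),  one = one,  3 = 3.
Bind X1 := node(m, one, m); no other remaining equation mentions X1. Substituting into the earlier binding gives Y2 := tup(one, node(m, one, m), Z).
Delete trivial equation one = one.
Delete trivial equation 3 = 3.
Occurs check fails: Z occurs in tup(one, 3, Z); the equation Z = tup(one, 3, Z) has no finite solution.

FAIL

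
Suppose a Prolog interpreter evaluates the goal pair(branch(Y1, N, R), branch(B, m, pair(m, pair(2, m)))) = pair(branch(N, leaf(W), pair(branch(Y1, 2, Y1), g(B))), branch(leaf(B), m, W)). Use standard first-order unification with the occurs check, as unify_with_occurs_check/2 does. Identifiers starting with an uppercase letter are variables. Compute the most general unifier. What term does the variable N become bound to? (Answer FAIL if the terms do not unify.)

Decompose pair/2: branch(Y1, N, R) = branch(N, leaf(W), pair(branch(Y1, 2, Y1), g(B))),  branch(B, m, pair(m, pair(2, m))) = branch(leaf(B), m, W).
Decompose branch/3: Y1 = N,  N = leaf(W),  R = pair(branch(Y1, 2, Y1), g(B)).
Bind Y1 := N; substituting into the one remaining equation that mentions Y1 gives: R = pair(branch(N, 2, N), g(B)).
Bind N := leaf(W); substituting into the one remaining equation that mentions N gives: R = pair(branch(leaf(W), 2, leaf(W)), g(B)). Substituting into the earlier binding gives Y1 := leaf(W).
Bind R := pair(branch(leaf(W), 2, leaf(W)), g(B)); no other remaining equation mentions R.
Decompose branch/3: B = leaf(B),  m = m,  pair(m, pair(2, m)) = W.
Occurs check fails: B occurs in leaf(B); the equation B = leaf(B) has no finite solution.

FAIL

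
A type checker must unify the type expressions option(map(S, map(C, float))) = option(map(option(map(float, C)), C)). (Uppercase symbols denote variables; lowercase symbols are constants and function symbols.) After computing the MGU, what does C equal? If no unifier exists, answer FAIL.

Decompose option/1: map(S, map(C, float)) = map(option(map(float, C)), C).
Decompose map/2: S = option(map(float, C)),  map(C, float) = C.
Bind S := option(map(float, C)); no other remaining equation mentions S.
Occurs check fails: C occurs in map(C, float); the equation C = map(C, float) has no finite solution.

FAIL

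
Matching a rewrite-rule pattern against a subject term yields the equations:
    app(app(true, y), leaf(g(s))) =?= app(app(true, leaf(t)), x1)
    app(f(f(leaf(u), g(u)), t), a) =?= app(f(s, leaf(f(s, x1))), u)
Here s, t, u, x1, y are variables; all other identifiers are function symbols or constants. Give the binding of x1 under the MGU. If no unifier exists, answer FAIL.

Decompose app/2: app(true, y) =?= app(true, leaf(t)),  leaf(g(s)) =?= x1.
Decompose app/2: true =?= true,  y =?= leaf(t).
Delete trivial equation true =?= true.
Bind y := leaf(t); no other remaining equation mentions y.
Bind x1 := leaf(g(s)); substituting into the remaining equation gives: app(f(f(leaf(u), g(u)), t), a) =?= app(f(s, leaf(f(s, leaf(g(s))))), u).
Decompose app/2: f(f(leaf(u), g(u)), t) =?= f(s, leaf(f(s, leaf(g(s))))),  a =?= u.
Decompose f/2: f(leaf(u), g(u)) =?= s,  t =?= leaf(f(s, leaf(g(s)))).
Bind s := f(leaf(u), g(u)); substituting into the one remaining equation that mentions s gives: t =?= leaf(f(f(leaf(u), g(u)), leaf(g(f(leaf(u), g(u)))))). Substituting into the earlier binding gives x1 := leaf(g(f(leaf(u), g(u)))).
Bind t := leaf(f(f(leaf(u), g(u)), leaf(g(f(leaf(u), g(u)))))); no other remaining equation mentions t. Substituting into the earlier binding gives y := leaf(leaf(f(f(leaf(u), g(u)), leaf(g(f(leaf(u), g(u))))))).
Bind u := a. Substituting into the earlier bindings gives y := leaf(leaf(f(f(leaf(a), g(a)), leaf(g(f(leaf(a), g(a))))))), x1 := leaf(g(f(leaf(a), g(a)))), s := f(leaf(a), g(a)), t := leaf(f(f(leaf(a), g(a)), leaf(g(f(leaf(a), g(a)))))).
MGU = { y := leaf(leaf(f(f(leaf(a), g(a)), leaf(g(f(leaf(a), g(a))))))), x1 := leaf(g(f(leaf(a), g(a)))), s := f(leaf(a), g(a)), t := leaf(f(f(leaf(a), g(a)), leaf(g(f(leaf(a), g(a)))))), u := a }, so x1 := leaf(g(f(leaf(a), g(a)))).

leaf(g(f(leaf(a), g(a))))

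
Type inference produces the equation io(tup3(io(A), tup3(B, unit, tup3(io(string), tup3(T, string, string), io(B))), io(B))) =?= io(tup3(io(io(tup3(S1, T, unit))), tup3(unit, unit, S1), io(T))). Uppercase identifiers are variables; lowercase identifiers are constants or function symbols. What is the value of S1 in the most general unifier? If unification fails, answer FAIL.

tup3(io(string), tup3(unit, string, string), io(unit))

Decompose io/1: tup3(io(A), tup3(B, unit, tup3(io(string), tup3(T, string, string), io(B))), io(B)) =?= tup3(io(io(tup3(S1, T, unit))), tup3(unit, unit, S1), io(T)).
Decompose tup3/3: io(A) =?= io(io(tup3(S1, T, unit))),  tup3(B, unit, tup3(io(string), tup3(T, string, string), io(B))) =?= tup3(unit, unit, S1),  io(B) =?= io(T).
Decompose io/1: A =?= io(tup3(S1, T, unit)).
Bind A := io(tup3(S1, T, unit)); no other remaining equation mentions A.
Decompose tup3/3: B =?= unit,  unit =?= unit,  tup3(io(string), tup3(T, string, string), io(B)) =?= S1.
Bind B := unit; substituting into the 2 remaining equations that mention B gives: tup3(io(string), tup3(T, string, string), io(unit)) =?= S1,  io(unit) =?= io(T).
Delete trivial equation unit =?= unit.
Bind S1 := tup3(io(string), tup3(T, string, string), io(unit)); no other remaining equation mentions S1. Substituting into the earlier binding gives A := io(tup3(tup3(io(string), tup3(T, string, string), io(unit)), T, unit)).
Decompose io/1: unit =?= T.
Bind T := unit. Substituting into the earlier bindings gives A := io(tup3(tup3(io(string), tup3(unit, string, string), io(unit)), unit, unit)), S1 := tup3(io(string), tup3(unit, string, string), io(unit)).
MGU = { A ↦ io(tup3(tup3(io(string), tup3(unit, string, string), io(unit)), unit, unit)), B ↦ unit, S1 ↦ tup3(io(string), tup3(unit, string, string), io(unit)), T ↦ unit }, so S1 ↦ tup3(io(string), tup3(unit, string, string), io(unit)).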